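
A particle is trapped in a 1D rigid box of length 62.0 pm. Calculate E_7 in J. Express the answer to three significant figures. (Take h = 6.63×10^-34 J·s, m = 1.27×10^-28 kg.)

E_7 = 5.52×10^-18 J

For an infinite well E_n = n²h²/(8mL²), so E_1 = h²/(8mL²) = (6.63×10^-34)²/(8·1.27×10^-28·(6.20×10^-11 m)²) = 1.126×10^-19 J.
Then E_7 = 7²·E_1 = 49·1.126×10^-19 J = 5.52×10^-18 J.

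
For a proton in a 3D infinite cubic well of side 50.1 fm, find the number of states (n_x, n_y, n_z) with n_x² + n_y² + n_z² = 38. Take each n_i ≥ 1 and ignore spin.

The level has n_x² + n_y² + n_z² = 38. The ordered positive-integer solutions are (1, 1, 6), (1, 6, 1), (2, 3, 5), (2, 5, 3), (3, 2, 5), (3, 5, 2), (5, 2, 3), (5, 3, 2), (6, 1, 1).
That gives 9 states.

degeneracy = 9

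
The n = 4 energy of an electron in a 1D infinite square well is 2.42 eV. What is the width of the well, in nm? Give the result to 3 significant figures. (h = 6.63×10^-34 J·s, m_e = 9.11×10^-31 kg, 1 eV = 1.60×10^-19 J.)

From E_n = n²h²/(8m_eL²), L = n·h/√(8m_eE_n).
E_4 = 2.42 eV = 3.872×10^-19 J, so L = 4·6.63×10^-34/√(8·9.11×10^-31·3.872×10^-19) = 1.58×10^-9 m = 1.58 nm.

L = 1.58 nm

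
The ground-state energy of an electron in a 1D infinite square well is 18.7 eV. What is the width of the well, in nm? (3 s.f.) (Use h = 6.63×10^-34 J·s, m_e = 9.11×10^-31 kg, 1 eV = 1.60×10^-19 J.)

L = 0.142 nm

From E_n = n²h²/(8m_eL²), L = n·h/√(8m_eE_n).
E_1 = 18.7 eV = 2.992×10^-18 J, so L = 1·6.63×10^-34/√(8·9.11×10^-31·2.992×10^-18) = 1.42×10^-10 m = 0.142 nm.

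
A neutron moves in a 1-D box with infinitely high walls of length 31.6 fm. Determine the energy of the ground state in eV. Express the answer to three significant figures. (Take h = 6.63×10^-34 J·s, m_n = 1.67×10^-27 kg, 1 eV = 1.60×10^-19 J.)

For an infinite well E_n = n²h²/(8m_nL²), so E_1 = h²/(8m_nL²) = (6.63×10^-34)²/(8·1.67×10^-27·(3.16×10^-14 m)²) = 3.295×10^-14 J.
Converting, E_1 = 3.295×10^-14 J / (1.60×10^-19 J/eV) = 2.06×10^5 eV.

E_1 = 2.06×10^5 eV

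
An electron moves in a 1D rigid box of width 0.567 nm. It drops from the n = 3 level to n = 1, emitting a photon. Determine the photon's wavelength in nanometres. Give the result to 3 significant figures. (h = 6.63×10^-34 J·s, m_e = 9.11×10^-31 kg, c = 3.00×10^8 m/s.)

λ = 133 nm

E_1 = h²/(8m_eL²) = 1.876×10^-19 J, so ΔE = (3² − 1²)E_1 = 1.501×10^-18 J.
λ = hc/ΔE = (6.63×10^-34·3.00×10^8)/1.501×10^-18 = 1.33×10^-7 m = 133 nm.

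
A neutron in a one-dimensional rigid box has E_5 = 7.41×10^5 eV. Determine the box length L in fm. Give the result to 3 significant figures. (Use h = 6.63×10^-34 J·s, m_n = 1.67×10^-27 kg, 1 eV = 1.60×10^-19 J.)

From E_n = n²h²/(8m_nL²), L = n·h/√(8m_nE_n).
E_5 = 7.41×10^5 eV = 1.186×10^-13 J, so L = 5·6.63×10^-34/√(8·1.67×10^-27·1.186×10^-13) = 8.33×10^-14 m = 83.3 fm.

L = 83.3 fm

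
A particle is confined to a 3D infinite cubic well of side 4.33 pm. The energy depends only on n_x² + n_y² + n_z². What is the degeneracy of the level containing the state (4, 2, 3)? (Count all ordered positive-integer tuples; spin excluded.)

degeneracy = 6

The level has n_x² + n_y² + n_z² = 29. The ordered positive-integer solutions are (2, 3, 4), (2, 4, 3), (3, 2, 4), (3, 4, 2), (4, 2, 3), (4, 3, 2).
That gives 6 states.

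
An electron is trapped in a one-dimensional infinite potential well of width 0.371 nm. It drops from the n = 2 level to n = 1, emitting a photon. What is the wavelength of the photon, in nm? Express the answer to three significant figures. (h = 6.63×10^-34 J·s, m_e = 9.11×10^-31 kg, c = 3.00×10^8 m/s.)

λ = 151 nm

E_1 = h²/(8m_eL²) = 4.382×10^-19 J, so ΔE = (2² − 1²)E_1 = 1.315×10^-18 J.
λ = hc/ΔE = (6.63×10^-34·3.00×10^8)/1.315×10^-18 = 1.51×10^-7 m = 151 nm.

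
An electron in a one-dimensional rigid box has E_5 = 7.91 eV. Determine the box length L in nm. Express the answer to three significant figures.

From E_n = n²h²/(8m_eL²), L = n·h/√(8m_eE_n).
E_5 = 7.91 eV = 1.267×10^-18 J, so L = 5·6.626×10^-34/√(8·9.109×10^-31·1.267×10^-18) = 1.09×10^-9 m = 1.09 nm.

L = 1.09 nm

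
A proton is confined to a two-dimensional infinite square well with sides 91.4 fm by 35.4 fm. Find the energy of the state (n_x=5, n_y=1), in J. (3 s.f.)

For a 2D rectangular well E = (h²/8m_p)·Σ n_i²/L_i² = (6.626×10^-34)²/(8·1.673×10^-27) · [5²/(91.4 fm)² + 1²/(35.4 fm)²].
Evaluating gives E = 1.24×10^-13 J.

E = 1.24×10^-13 J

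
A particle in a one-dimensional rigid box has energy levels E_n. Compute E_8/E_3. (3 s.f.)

E_n ∝ n², so E_8/E_3 = 8²/3² = 64/9 = 7.11.

7.11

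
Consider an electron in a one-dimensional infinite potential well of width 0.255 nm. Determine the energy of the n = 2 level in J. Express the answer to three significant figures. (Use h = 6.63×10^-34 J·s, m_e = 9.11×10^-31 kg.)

For an infinite well E_n = n²h²/(8m_eL²), so E_1 = h²/(8m_eL²) = (6.63×10^-34)²/(8·9.11×10^-31·(2.55×10^-10 m)²) = 9.276×10^-19 J.
Then E_2 = 2²·E_1 = 4·9.276×10^-19 J = 3.71×10^-18 J.

E_2 = 3.71×10^-18 J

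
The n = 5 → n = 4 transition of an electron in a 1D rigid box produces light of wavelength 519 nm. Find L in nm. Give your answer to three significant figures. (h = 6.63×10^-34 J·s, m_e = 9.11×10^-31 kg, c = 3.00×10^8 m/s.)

The photon carries ΔE = hc/λ = 6.63×10^-34·3.00×10^8/5.19×10^-7 m = 3.832×10^-19 J.
Since ΔE = (5² − 4²)E_1, E_1 = 4.258×10^-20 J, and L = h/√(8m_eE_1) = 1.19×10^-9 m = 1.19 nm.

L = 1.19 nm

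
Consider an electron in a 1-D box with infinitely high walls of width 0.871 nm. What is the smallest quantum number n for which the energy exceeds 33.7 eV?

n = 9

E_1 = h²/(8m_eL²) = 7.942×10^-20 J = 0.4958 eV.
Need n² > 33.7/0.4958 = 67.97, i.e. n > 8.244.
The smallest integer satisfying this is n = 9.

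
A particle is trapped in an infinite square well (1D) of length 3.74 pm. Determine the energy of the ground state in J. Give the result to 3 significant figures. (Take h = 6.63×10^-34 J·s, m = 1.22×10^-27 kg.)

For an infinite well E_n = n²h²/(8mL²), so E_1 = h²/(8mL²) = (6.63×10^-34)²/(8·1.22×10^-27·(3.74×10^-12 m)²) = 3.220×10^-18 J.

E_1 = 3.22×10^-18 J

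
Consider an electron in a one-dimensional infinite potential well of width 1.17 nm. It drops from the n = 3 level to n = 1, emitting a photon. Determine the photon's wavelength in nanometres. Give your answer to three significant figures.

λ = 564 nm

E_1 = h²/(8m_eL²) = 4.401×10^-20 J, so ΔE = (3² − 1²)E_1 = 3.521×10^-19 J.
λ = hc/ΔE = (6.626×10^-34·2.998×10^8)/3.521×10^-19 = 5.64×10^-7 m = 564 nm.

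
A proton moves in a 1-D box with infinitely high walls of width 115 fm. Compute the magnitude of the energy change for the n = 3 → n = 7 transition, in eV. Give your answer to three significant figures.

E_1 = h²/(8m_pL²) = 2.480×10^-15 J.
|ΔE| = |3² − 7²|·E_1 = 40·2.480×10^-15 J = 9.920×10^-14 J = 6.19×10^5 eV.

|ΔE| = 6.19×10^5 eV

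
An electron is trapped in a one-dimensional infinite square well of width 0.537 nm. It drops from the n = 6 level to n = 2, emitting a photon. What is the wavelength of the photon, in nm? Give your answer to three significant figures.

E_1 = h²/(8m_eL²) = 2.089×10^-19 J, so ΔE = (6² − 2²)E_1 = 6.685×10^-18 J.
λ = hc/ΔE = (6.626×10^-34·2.998×10^8)/6.685×10^-18 = 2.97×10^-8 m = 29.7 nm.

λ = 29.7 nm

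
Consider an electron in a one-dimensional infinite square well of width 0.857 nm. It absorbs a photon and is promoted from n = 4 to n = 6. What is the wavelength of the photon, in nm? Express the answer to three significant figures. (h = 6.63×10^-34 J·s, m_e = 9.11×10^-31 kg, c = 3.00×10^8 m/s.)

λ = 121 nm

E_1 = h²/(8m_eL²) = 8.212×10^-20 J, so ΔE = (6² − 4²)E_1 = 1.642×10^-18 J.
λ = hc/ΔE = (6.63×10^-34·3.00×10^8)/1.642×10^-18 = 1.21×10^-7 m = 121 nm.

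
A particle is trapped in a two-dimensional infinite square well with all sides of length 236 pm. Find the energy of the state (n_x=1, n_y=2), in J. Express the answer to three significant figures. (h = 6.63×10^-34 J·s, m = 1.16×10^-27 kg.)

For a 2D rectangular well E = (h²/8m)·Σ n_i²/L_i² = (6.63×10^-34)²/(8·1.16×10^-27) · [1²/(236 pm)² + 2²/(236 pm)²].
Evaluating gives E = 4.25×10^-21 J.

E = 4.25×10^-21 J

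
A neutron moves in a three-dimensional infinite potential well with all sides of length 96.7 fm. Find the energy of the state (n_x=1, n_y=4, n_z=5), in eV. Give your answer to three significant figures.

For a 3D rectangular well E = (h²/8m_n)·Σ n_i²/L_i² = (6.626×10^-34)²/(8·1.675×10^-27) · [1²/(96.7 fm)² + 4²/(96.7 fm)² + 5²/(96.7 fm)²].
Evaluating gives E = 1.472×10^-13 J = 9.19×10^5 eV.

E = 9.19×10^5 eV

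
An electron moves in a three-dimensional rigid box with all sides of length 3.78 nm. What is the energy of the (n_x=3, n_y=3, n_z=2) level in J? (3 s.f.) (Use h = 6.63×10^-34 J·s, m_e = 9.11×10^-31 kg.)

E = 9.29×10^-20 J

For a 3D rectangular well E = (h²/8m_e)·Σ n_i²/L_i² = (6.63×10^-34)²/(8·9.11×10^-31) · [3²/(3.78 nm)² + 3²/(3.78 nm)² + 2²/(3.78 nm)²].
Evaluating gives E = 9.29×10^-20 J.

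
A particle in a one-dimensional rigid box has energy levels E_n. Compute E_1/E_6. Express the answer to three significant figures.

0.0278

E_n ∝ n², so E_1/E_6 = 1²/6² = 1/36 = 0.0278.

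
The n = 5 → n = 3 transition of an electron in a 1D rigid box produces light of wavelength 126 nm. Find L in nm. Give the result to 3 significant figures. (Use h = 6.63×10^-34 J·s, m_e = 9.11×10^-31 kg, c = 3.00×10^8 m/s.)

L = 0.782 nm

The photon carries ΔE = hc/λ = 6.63×10^-34·3.00×10^8/1.26×10^-7 m = 1.579×10^-18 J.
Since ΔE = (5² − 3²)E_1, E_1 = 9.869×10^-20 J, and L = h/√(8m_eE_1) = 7.82×10^-10 m = 0.782 nm.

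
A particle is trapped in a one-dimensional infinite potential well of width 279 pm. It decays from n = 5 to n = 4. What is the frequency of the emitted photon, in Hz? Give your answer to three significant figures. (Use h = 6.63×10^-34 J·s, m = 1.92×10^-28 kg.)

E_1 = h²/(8mL²) = 3.676×10^-21 J and ΔE = (5² − 4²)E_1 = 3.308×10^-20 J.
f = ΔE/h = 3.308×10^-20/6.63×10^-34 = 4.99×10^13 Hz.

f = 4.99×10^13 Hz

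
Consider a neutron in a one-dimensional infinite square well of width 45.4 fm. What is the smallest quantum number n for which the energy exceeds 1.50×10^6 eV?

E_1 = h²/(8m_nL²) = 1.590×10^-14 J = 9.925×10^4 eV.
Need n² > 1.50×10^6/9.925×10^4 = 15.11, i.e. n > 3.887.
The smallest integer satisfying this is n = 4.

n = 4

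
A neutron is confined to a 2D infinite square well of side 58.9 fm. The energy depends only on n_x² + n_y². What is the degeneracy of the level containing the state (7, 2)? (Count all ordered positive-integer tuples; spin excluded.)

degeneracy = 2

The level has n_x² + n_y² = 53. The ordered positive-integer solutions are (2, 7), (7, 2).
That gives 2 states.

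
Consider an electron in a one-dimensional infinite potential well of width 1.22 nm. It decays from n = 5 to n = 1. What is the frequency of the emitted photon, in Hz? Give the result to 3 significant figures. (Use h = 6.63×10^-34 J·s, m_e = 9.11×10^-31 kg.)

E_1 = h²/(8m_eL²) = 4.052×10^-20 J and ΔE = (5² − 1²)E_1 = 9.725×10^-19 J.
f = ΔE/h = 9.725×10^-19/6.63×10^-34 = 1.47×10^15 Hz.

f = 1.47×10^15 Hz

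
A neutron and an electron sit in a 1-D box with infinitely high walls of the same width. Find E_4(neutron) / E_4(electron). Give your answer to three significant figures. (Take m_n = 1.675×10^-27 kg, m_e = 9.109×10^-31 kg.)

E_n ∝ 1/m at fixed n and L, so the ratio is m_e/m_n = 9.109×10^-31/1.675×10^-27 = 5.44×10^-4.

5.44×10^-4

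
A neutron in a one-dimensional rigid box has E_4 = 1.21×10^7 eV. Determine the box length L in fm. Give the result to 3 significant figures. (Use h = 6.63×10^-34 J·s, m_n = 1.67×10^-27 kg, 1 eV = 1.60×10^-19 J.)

L = 16.5 fm

From E_n = n²h²/(8m_nL²), L = n·h/√(8m_nE_n).
E_4 = 1.21×10^7 eV = 1.936×10^-12 J, so L = 4·6.63×10^-34/√(8·1.67×10^-27·1.936×10^-12) = 1.65×10^-14 m = 16.5 fm.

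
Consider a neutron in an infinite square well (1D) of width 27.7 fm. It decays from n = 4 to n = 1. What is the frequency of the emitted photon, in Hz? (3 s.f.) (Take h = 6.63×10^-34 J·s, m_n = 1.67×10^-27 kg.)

E_1 = h²/(8m_nL²) = 4.288×10^-14 J and ΔE = (4² − 1²)E_1 = 6.432×10^-13 J.
f = ΔE/h = 6.432×10^-13/6.63×10^-34 = 9.70×10^20 Hz.

f = 9.70×10^20 Hz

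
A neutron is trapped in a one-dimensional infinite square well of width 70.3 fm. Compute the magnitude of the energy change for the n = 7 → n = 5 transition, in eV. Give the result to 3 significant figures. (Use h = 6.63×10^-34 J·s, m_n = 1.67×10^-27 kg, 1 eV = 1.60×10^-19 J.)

E_1 = h²/(8m_nL²) = 6.657×10^-15 J.
|ΔE| = |7² − 5²|·E_1 = 24·6.657×10^-15 J = 1.598×10^-13 J = 9.99×10^5 eV.

|ΔE| = 9.99×10^5 eV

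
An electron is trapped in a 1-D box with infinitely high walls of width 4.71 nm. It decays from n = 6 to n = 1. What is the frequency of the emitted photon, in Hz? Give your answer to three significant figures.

E_1 = h²/(8m_eL²) = 2.716×10^-21 J and ΔE = (6² − 1²)E_1 = 9.506×10^-20 J.
f = ΔE/h = 9.506×10^-20/6.626×10^-34 = 1.43×10^14 Hz.

f = 1.43×10^14 Hz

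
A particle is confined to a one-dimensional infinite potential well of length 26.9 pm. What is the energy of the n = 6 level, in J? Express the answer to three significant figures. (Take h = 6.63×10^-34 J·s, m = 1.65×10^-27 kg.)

E_6 = 1.66×10^-18 J

For an infinite well E_n = n²h²/(8mL²), so E_1 = h²/(8mL²) = (6.63×10^-34)²/(8·1.65×10^-27·(2.69×10^-11 m)²) = 4.602×10^-20 J.
Then E_6 = 6²·E_1 = 36·4.602×10^-20 J = 1.66×10^-18 J.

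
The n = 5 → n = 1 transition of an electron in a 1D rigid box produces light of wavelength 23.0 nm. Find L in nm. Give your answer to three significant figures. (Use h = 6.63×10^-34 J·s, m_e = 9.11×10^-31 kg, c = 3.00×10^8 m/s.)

L = 0.409 nm

The photon carries ΔE = hc/λ = 6.63×10^-34·3.00×10^8/2.30×10^-8 m = 8.648×10^-18 J.
Since ΔE = (5² − 1²)E_1, E_1 = 3.603×10^-19 J, and L = h/√(8m_eE_1) = 4.09×10^-10 m = 0.409 nm.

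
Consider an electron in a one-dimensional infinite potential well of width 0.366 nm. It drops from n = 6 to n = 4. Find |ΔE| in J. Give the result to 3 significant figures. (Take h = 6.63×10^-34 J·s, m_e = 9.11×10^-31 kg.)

E_1 = h²/(8m_eL²) = 4.503×10^-19 J.
|ΔE| = |6² − 4²|·E_1 = 20·4.503×10^-19 J = 9.01×10^-18 J.

|ΔE| = 9.01×10^-18 J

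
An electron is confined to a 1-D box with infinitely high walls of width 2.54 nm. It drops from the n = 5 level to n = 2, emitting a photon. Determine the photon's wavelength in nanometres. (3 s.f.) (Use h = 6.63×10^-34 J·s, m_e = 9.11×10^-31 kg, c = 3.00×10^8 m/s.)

E_1 = h²/(8m_eL²) = 9.349×10^-21 J, so ΔE = (5² − 2²)E_1 = 1.963×10^-19 J.
λ = hc/ΔE = (6.63×10^-34·3.00×10^8)/1.963×10^-19 = 1.01×10^-6 m = 1.01×10^3 nm.

λ = 1.01×10^3 nm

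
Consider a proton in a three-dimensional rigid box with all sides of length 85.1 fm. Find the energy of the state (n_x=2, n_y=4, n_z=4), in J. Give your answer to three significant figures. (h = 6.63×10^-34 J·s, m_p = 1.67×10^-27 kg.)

For a 3D rectangular well E = (h²/8m_p)·Σ n_i²/L_i² = (6.63×10^-34)²/(8·1.67×10^-27) · [2²/(85.1 fm)² + 4²/(85.1 fm)² + 4²/(85.1 fm)²].
Evaluating gives E = 1.64×10^-13 J.

E = 1.64×10^-13 J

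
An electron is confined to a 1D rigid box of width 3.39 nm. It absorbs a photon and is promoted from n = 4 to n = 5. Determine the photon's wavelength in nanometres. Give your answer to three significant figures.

λ = 4.21×10^3 nm

E_1 = h²/(8m_eL²) = 5.243×10^-21 J, so ΔE = (5² − 4²)E_1 = 4.719×10^-20 J.
λ = hc/ΔE = (6.626×10^-34·2.998×10^8)/4.719×10^-20 = 4.21×10^-6 m = 4.21×10^3 nm.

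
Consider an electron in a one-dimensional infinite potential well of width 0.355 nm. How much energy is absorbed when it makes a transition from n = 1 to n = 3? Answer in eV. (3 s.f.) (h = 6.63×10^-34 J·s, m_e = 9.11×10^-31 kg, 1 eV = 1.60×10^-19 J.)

E_1 = h²/(8m_eL²) = 4.786×10^-19 J.
|ΔE| = |1² − 3²|·E_1 = 8·4.786×10^-19 J = 3.829×10^-18 J = 23.9 eV.

|ΔE| = 23.9 eV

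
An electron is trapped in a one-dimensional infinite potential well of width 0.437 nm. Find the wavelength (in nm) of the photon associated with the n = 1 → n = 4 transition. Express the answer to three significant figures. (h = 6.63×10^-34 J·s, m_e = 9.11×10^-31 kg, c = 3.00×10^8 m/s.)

λ = 42.0 nm

E_1 = h²/(8m_eL²) = 3.158×10^-19 J, so ΔE = (4² − 1²)E_1 = 4.737×10^-18 J.
λ = hc/ΔE = (6.63×10^-34·3.00×10^8)/4.737×10^-18 = 4.20×10^-8 m = 42.0 nm.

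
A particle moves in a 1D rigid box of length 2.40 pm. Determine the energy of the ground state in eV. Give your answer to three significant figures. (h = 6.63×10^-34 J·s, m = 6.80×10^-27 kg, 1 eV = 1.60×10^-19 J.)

E_1 = 8.77 eV

For an infinite well E_n = n²h²/(8mL²), so E_1 = h²/(8mL²) = (6.63×10^-34)²/(8·6.80×10^-27·(2.40×10^-12 m)²) = 1.403×10^-18 J.
Converting, E_1 = 1.403×10^-18 J / (1.60×10^-19 J/eV) = 8.77 eV.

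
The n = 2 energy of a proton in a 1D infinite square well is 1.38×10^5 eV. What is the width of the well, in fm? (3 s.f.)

L = 77.0 fm

From E_n = n²h²/(8m_pL²), L = n·h/√(8m_pE_n).
E_2 = 1.38×10^5 eV = 2.211×10^-14 J, so L = 2·6.626×10^-34/√(8·1.673×10^-27·2.211×10^-14) = 7.70×10^-14 m = 77.0 fm.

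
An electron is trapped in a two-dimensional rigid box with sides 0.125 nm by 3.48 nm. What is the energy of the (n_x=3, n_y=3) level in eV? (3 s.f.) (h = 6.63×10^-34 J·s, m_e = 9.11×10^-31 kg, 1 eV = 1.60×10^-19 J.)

For a 2D rectangular well E = (h²/8m_e)·Σ n_i²/L_i² = (6.63×10^-34)²/(8·9.11×10^-31) · [3²/(0.125 nm)² + 3²/(3.48 nm)²].
Evaluating gives E = 3.479×10^-17 J = 217 eV.

E = 217 eV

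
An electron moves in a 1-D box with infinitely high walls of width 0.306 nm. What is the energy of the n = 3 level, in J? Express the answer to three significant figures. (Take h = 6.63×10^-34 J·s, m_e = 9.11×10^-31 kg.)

For an infinite well E_n = n²h²/(8m_eL²), so E_1 = h²/(8m_eL²) = (6.63×10^-34)²/(8·9.11×10^-31·(3.06×10^-10 m)²) = 6.441×10^-19 J.
Then E_3 = 3²·E_1 = 9·6.441×10^-19 J = 5.80×10^-18 J.

E_3 = 5.80×10^-18 J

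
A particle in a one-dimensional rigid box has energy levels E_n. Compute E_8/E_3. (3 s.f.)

E_n ∝ n², so E_8/E_3 = 8²/3² = 64/9 = 7.11.

7.11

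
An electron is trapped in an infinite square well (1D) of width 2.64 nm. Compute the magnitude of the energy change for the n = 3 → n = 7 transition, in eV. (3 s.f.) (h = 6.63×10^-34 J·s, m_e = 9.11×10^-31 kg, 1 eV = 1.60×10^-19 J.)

E_1 = h²/(8m_eL²) = 8.654×10^-21 J.
|ΔE| = |3² − 7²|·E_1 = 40·8.654×10^-21 J = 3.462×10^-19 J = 2.16 eV.

|ΔE| = 2.16 eV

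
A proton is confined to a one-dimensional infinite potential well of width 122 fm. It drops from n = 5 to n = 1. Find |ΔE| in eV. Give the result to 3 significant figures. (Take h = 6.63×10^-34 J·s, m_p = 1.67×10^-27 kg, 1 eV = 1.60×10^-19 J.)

|ΔE| = 3.32×10^5 eV

E_1 = h²/(8m_pL²) = 2.211×10^-15 J.
|ΔE| = |5² − 1²|·E_1 = 24·2.211×10^-15 J = 5.306×10^-14 J = 3.32×10^5 eV.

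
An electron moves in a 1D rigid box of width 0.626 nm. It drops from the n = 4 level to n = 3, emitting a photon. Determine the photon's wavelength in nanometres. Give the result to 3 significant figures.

λ = 185 nm

E_1 = h²/(8m_eL²) = 1.537×10^-19 J, so ΔE = (4² − 3²)E_1 = 1.076×10^-18 J.
λ = hc/ΔE = (6.626×10^-34·2.998×10^8)/1.076×10^-18 = 1.85×10^-7 m = 185 nm.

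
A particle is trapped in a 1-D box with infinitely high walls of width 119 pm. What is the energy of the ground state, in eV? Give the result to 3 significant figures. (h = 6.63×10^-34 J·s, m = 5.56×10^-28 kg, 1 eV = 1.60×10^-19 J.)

For an infinite well E_n = n²h²/(8mL²), so E_1 = h²/(8mL²) = (6.63×10^-34)²/(8·5.56×10^-28·(1.19×10^-10 m)²) = 6.979×10^-21 J.
Converting, E_1 = 6.979×10^-21 J / (1.60×10^-19 J/eV) = 0.0436 eV.

E_1 = 0.0436 eV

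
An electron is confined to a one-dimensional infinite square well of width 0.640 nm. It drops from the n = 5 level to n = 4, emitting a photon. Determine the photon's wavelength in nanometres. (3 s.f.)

E_1 = h²/(8m_eL²) = 1.471×10^-19 J, so ΔE = (5² − 4²)E_1 = 1.324×10^-18 J.
λ = hc/ΔE = (6.626×10^-34·2.998×10^8)/1.324×10^-18 = 1.50×10^-7 m = 150 nm.

λ = 150 nm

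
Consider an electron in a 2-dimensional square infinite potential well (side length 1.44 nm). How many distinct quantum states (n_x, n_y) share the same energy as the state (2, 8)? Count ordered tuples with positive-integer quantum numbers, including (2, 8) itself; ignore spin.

degeneracy = 2

The level has n_x² + n_y² = 68. The ordered positive-integer solutions are (2, 8), (8, 2).
That gives 2 states.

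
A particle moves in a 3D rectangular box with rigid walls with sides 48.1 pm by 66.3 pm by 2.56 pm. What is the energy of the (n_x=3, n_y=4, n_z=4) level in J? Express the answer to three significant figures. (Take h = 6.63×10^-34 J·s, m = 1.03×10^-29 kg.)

E = 1.31×10^-14 J

For a 3D rectangular well E = (h²/8m)·Σ n_i²/L_i² = (6.63×10^-34)²/(8·1.03×10^-29) · [3²/(48.1 pm)² + 4²/(66.3 pm)² + 4²/(2.56 pm)²].
Evaluating gives E = 1.31×10^-14 J.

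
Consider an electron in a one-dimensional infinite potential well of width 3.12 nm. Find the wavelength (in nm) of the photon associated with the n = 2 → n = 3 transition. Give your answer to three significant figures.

E_1 = h²/(8m_eL²) = 6.189×10^-21 J, so ΔE = (3² − 2²)E_1 = 3.095×10^-20 J.
λ = hc/ΔE = (6.626×10^-34·2.998×10^8)/3.095×10^-20 = 6.42×10^-6 m = 6.42×10^3 nm.

λ = 6.42×10^3 nm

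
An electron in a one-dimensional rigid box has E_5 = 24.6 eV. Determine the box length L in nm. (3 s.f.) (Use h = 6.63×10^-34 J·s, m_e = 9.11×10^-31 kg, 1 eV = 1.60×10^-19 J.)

From E_n = n²h²/(8m_eL²), L = n·h/√(8m_eE_n).
E_5 = 24.6 eV = 3.936×10^-18 J, so L = 5·6.63×10^-34/√(8·9.11×10^-31·3.936×10^-18) = 6.19×10^-10 m = 0.619 nm.

L = 0.619 nm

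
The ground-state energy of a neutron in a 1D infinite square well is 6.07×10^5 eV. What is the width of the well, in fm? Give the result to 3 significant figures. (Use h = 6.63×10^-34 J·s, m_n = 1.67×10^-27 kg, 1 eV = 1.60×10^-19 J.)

From E_n = n²h²/(8m_nL²), L = n·h/√(8m_nE_n).
E_1 = 6.07×10^5 eV = 9.712×10^-14 J, so L = 1·6.63×10^-34/√(8·1.67×10^-27·9.712×10^-14) = 1.84×10^-14 m = 18.4 fm.

L = 18.4 fm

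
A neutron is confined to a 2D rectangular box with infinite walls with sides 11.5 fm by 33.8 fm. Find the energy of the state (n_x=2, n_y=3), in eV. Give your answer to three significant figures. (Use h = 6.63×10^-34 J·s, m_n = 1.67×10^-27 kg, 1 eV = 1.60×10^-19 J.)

E = 7.84×10^6 eV

For a 2D rectangular well E = (h²/8m_n)·Σ n_i²/L_i² = (6.63×10^-34)²/(8·1.67×10^-27) · [2²/(11.5 fm)² + 3²/(33.8 fm)²].
Evaluating gives E = 1.254×10^-12 J = 7.84×10^6 eV.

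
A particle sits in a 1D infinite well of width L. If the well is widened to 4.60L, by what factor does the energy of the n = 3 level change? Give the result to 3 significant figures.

E_n ∝ 1/L², so the energy scales by 1/4.60² = 0.0473.

0.0473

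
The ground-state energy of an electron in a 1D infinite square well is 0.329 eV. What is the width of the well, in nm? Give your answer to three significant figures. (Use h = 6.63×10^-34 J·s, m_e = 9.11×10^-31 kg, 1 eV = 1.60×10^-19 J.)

From E_n = n²h²/(8m_eL²), L = n·h/√(8m_eE_n).
E_1 = 0.329 eV = 5.264×10^-20 J, so L = 1·6.63×10^-34/√(8·9.11×10^-31·5.264×10^-20) = 1.07×10^-9 m = 1.07 nm.

L = 1.07 nm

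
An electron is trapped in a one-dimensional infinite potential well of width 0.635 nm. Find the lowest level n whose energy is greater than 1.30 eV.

n = 2

E_1 = h²/(8m_eL²) = 1.494×10^-19 J = 0.9326 eV.
Need n² > 1.30/0.9326 = 1.394, i.e. n > 1.181.
The smallest integer satisfying this is n = 2.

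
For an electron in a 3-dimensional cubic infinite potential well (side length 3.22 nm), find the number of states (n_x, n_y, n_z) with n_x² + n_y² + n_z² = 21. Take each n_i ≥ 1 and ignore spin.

The level has n_x² + n_y² + n_z² = 21. The ordered positive-integer solutions are (1, 2, 4), (1, 4, 2), (2, 1, 4), (2, 4, 1), (4, 1, 2), (4, 2, 1).
That gives 6 states.

degeneracy = 6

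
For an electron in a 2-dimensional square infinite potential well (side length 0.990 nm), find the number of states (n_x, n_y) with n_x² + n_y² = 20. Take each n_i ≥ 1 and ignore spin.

The level has n_x² + n_y² = 20. The ordered positive-integer solutions are (2, 4), (4, 2).
That gives 2 states.

degeneracy = 2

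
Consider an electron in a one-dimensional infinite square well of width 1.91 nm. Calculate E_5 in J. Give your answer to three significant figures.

For an infinite well E_n = n²h²/(8m_eL²), so E_1 = h²/(8m_eL²) = (6.626×10^-34)²/(8·9.109×10^-31·(1.91×10^-9 m)²) = 1.651×10^-20 J.
Then E_5 = 5²·E_1 = 25·1.651×10^-20 J = 4.13×10^-19 J.

E_5 = 4.13×10^-19 J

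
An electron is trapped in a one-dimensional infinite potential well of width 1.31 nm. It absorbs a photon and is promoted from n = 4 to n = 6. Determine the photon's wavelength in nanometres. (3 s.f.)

λ = 283 nm

E_1 = h²/(8m_eL²) = 3.511×10^-20 J, so ΔE = (6² − 4²)E_1 = 7.022×10^-19 J.
λ = hc/ΔE = (6.626×10^-34·2.998×10^8)/7.022×10^-19 = 2.83×10^-7 m = 283 nm.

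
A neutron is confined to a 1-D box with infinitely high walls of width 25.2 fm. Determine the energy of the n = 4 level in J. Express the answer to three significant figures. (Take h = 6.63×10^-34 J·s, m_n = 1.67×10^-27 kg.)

E_4 = 8.29×10^-13 J

For an infinite well E_n = n²h²/(8m_nL²), so E_1 = h²/(8m_nL²) = (6.63×10^-34)²/(8·1.67×10^-27·(2.52×10^-14 m)²) = 5.181×10^-14 J.
Then E_4 = 4²·E_1 = 16·5.181×10^-14 J = 8.29×10^-13 J.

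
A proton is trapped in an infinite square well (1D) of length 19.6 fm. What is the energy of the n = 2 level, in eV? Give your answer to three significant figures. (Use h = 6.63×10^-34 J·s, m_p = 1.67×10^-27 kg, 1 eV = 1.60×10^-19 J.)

E_2 = 2.14×10^6 eV

For an infinite well E_n = n²h²/(8m_pL²), so E_1 = h²/(8m_pL²) = (6.63×10^-34)²/(8·1.67×10^-27·(1.96×10^-14 m)²) = 8.565×10^-14 J.
Then E_2 = 2²·E_1 = 4·8.565×10^-14 J = 3.426×10^-13 J.
Converting, E_2 = 3.426×10^-13 J / (1.60×10^-19 J/eV) = 2.14×10^6 eV.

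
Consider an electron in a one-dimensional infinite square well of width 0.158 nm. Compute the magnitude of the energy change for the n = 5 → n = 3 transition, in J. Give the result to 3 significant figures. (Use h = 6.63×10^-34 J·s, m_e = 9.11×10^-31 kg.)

E_1 = h²/(8m_eL²) = 2.416×10^-18 J.
|ΔE| = |5² − 3²|·E_1 = 16·2.416×10^-18 J = 3.87×10^-17 J.

|ΔE| = 3.87×10^-17 J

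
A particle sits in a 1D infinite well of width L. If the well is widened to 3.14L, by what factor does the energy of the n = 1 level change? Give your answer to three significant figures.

0.101

E_n ∝ 1/L², so the energy scales by 1/3.14² = 0.101.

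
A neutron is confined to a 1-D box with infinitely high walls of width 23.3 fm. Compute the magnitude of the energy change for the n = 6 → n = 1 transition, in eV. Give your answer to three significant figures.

|ΔE| = 1.32×10^7 eV

E_1 = h²/(8m_nL²) = 6.035×10^-14 J.
|ΔE| = |6² − 1²|·E_1 = 35·6.035×10^-14 J = 2.112×10^-12 J = 1.32×10^7 eV.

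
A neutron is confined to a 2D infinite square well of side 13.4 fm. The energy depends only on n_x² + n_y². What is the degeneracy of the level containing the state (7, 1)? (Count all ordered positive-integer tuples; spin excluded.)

The level has n_x² + n_y² = 50. The ordered positive-integer solutions are (1, 7), (5, 5), (7, 1).
That gives 3 states.

degeneracy = 3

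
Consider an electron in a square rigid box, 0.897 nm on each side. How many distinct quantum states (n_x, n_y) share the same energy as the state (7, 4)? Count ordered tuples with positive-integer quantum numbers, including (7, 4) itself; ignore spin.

The level has n_x² + n_y² = 65. The ordered positive-integer solutions are (1, 8), (4, 7), (7, 4), (8, 1).
That gives 4 states.

degeneracy = 4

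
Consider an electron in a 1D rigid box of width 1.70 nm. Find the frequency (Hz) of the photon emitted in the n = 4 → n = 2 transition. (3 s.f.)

f = 3.78×10^14 Hz

E_1 = h²/(8m_eL²) = 2.085×10^-20 J and ΔE = (4² − 2²)E_1 = 2.502×10^-19 J.
f = ΔE/h = 2.502×10^-19/6.626×10^-34 = 3.78×10^14 Hz.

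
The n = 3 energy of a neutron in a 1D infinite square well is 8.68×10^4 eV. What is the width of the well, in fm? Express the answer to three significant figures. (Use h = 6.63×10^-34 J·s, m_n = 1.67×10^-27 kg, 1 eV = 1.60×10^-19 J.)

From E_n = n²h²/(8m_nL²), L = n·h/√(8m_nE_n).
E_3 = 8.68×10^4 eV = 1.389×10^-14 J, so L = 3·6.63×10^-34/√(8·1.67×10^-27·1.389×10^-14) = 1.46×10^-13 m = 146 fm.

L = 146 fm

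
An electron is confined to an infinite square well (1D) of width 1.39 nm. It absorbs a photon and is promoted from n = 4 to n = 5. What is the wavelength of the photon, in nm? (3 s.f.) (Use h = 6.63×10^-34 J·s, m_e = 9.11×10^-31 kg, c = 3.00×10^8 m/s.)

E_1 = h²/(8m_eL²) = 3.122×10^-20 J, so ΔE = (5² − 4²)E_1 = 2.810×10^-19 J.
λ = hc/ΔE = (6.63×10^-34·3.00×10^8)/2.810×10^-19 = 7.08×10^-7 m = 708 nm.

λ = 708 nm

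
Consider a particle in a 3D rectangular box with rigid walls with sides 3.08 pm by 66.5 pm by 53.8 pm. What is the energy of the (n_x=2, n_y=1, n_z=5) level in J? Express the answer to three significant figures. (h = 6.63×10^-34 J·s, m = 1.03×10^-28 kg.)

For a 3D rectangular well E = (h²/8m)·Σ n_i²/L_i² = (6.63×10^-34)²/(8·1.03×10^-28) · [2²/(3.08 pm)² + 1²/(66.5 pm)² + 5²/(53.8 pm)²].
Evaluating gives E = 2.30×10^-16 J.

E = 2.30×10^-16 J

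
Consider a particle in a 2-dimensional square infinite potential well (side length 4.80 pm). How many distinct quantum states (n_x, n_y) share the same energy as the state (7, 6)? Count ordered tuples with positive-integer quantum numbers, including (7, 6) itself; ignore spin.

degeneracy = 4

The level has n_x² + n_y² = 85. The ordered positive-integer solutions are (2, 9), (6, 7), (7, 6), (9, 2).
That gives 4 states.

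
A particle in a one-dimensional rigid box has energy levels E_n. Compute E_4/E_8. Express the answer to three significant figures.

E_n ∝ n², so E_4/E_8 = 4²/8² = 16/64 = 0.250.

0.250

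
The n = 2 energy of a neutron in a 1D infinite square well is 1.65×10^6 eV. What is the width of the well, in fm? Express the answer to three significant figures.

From E_n = n²h²/(8m_nL²), L = n·h/√(8m_nE_n).
E_2 = 1.65×10^6 eV = 2.643×10^-13 J, so L = 2·6.626×10^-34/√(8·1.675×10^-27·2.643×10^-13) = 2.23×10^-14 m = 22.3 fm.

L = 22.3 fm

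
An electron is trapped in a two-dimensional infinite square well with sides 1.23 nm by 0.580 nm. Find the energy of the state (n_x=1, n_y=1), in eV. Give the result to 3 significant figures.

E = 1.37 eV

For a 2D rectangular well E = (h²/8m_e)·Σ n_i²/L_i² = (6.626×10^-34)²/(8·9.109×10^-31) · [1²/(1.23 nm)² + 1²/(0.580 nm)²].
Evaluating gives E = 2.189×10^-19 J = 1.37 eV.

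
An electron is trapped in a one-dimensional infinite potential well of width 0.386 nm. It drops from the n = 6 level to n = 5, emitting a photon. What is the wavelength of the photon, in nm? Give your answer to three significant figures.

λ = 44.7 nm

E_1 = h²/(8m_eL²) = 4.044×10^-19 J, so ΔE = (6² − 5²)E_1 = 4.448×10^-18 J.
λ = hc/ΔE = (6.626×10^-34·2.998×10^8)/4.448×10^-18 = 4.47×10^-8 m = 44.7 nm.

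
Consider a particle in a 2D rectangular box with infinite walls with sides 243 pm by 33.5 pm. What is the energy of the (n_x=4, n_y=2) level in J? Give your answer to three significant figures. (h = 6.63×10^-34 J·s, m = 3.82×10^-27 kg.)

For a 2D rectangular well E = (h²/8m)·Σ n_i²/L_i² = (6.63×10^-34)²/(8·3.82×10^-27) · [4²/(243 pm)² + 2²/(33.5 pm)²].
Evaluating gives E = 5.52×10^-20 J.

E = 5.52×10^-20 J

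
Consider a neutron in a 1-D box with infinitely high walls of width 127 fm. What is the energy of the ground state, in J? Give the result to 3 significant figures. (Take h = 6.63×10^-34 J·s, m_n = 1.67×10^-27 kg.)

E_1 = 2.04×10^-15 J

For an infinite well E_n = n²h²/(8m_nL²), so E_1 = h²/(8m_nL²) = (6.63×10^-34)²/(8·1.67×10^-27·(1.27×10^-13 m)²) = 2.040×10^-15 J.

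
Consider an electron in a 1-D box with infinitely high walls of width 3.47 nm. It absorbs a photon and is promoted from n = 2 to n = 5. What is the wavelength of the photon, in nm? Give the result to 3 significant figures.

λ = 1.89×10^3 nm

E_1 = h²/(8m_eL²) = 5.004×10^-21 J, so ΔE = (5² − 2²)E_1 = 1.051×10^-19 J.
λ = hc/ΔE = (6.626×10^-34·2.998×10^8)/1.051×10^-19 = 1.89×10^-6 m = 1.89×10^3 nm.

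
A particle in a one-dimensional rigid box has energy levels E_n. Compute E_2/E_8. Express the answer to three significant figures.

E_n ∝ n², so E_2/E_8 = 2²/8² = 4/64 = 0.0625.

0.0625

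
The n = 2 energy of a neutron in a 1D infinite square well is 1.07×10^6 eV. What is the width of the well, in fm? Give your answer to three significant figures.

L = 27.7 fm

From E_n = n²h²/(8m_nL²), L = n·h/√(8m_nE_n).
E_2 = 1.07×10^6 eV = 1.714×10^-13 J, so L = 2·6.626×10^-34/√(8·1.675×10^-27·1.714×10^-13) = 2.77×10^-14 m = 27.7 fm.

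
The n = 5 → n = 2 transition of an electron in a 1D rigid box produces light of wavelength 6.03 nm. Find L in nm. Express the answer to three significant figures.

The photon carries ΔE = hc/λ = 6.626×10^-34·2.998×10^8/6.03×10^-9 m = 3.294×10^-17 J.
Since ΔE = (5² − 2²)E_1, E_1 = 1.569×10^-18 J, and L = h/√(8m_eE_1) = 1.96×10^-10 m = 0.196 nm.

L = 0.196 nm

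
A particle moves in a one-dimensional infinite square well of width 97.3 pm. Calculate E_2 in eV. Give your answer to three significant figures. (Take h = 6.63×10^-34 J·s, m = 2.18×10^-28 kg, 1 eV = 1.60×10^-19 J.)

For an infinite well E_n = n²h²/(8mL²), so E_1 = h²/(8mL²) = (6.63×10^-34)²/(8·2.18×10^-28·(9.73×10^-11 m)²) = 2.662×10^-20 J.
Then E_2 = 2²·E_1 = 4·2.662×10^-20 J = 1.065×10^-19 J.
Converting, E_2 = 1.065×10^-19 J / (1.60×10^-19 J/eV) = 0.666 eV.

E_2 = 0.666 eV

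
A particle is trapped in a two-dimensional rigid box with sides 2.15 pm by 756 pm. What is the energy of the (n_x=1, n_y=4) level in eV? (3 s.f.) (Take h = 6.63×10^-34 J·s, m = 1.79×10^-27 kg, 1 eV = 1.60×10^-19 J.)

E = 41.5 eV

For a 2D rectangular well E = (h²/8m)·Σ n_i²/L_i² = (6.63×10^-34)²/(8·1.79×10^-27) · [1²/(2.15 pm)² + 4²/(756 pm)²].
Evaluating gives E = 6.641×10^-18 J = 41.5 eV.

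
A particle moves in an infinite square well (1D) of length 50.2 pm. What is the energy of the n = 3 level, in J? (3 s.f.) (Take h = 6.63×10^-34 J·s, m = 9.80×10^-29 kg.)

For an infinite well E_n = n²h²/(8mL²), so E_1 = h²/(8mL²) = (6.63×10^-34)²/(8·9.80×10^-29·(5.02×10^-11 m)²) = 2.225×10^-19 J.
Then E_3 = 3²·E_1 = 9·2.225×10^-19 J = 2.00×10^-18 J.

E_3 = 2.00×10^-18 J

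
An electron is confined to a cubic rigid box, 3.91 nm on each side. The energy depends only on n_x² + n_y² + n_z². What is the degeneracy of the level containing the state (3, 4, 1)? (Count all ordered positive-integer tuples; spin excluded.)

The level has n_x² + n_y² + n_z² = 26. The ordered positive-integer solutions are (1, 3, 4), (1, 4, 3), (3, 1, 4), (3, 4, 1), (4, 1, 3), (4, 3, 1).
That gives 6 states.

degeneracy = 6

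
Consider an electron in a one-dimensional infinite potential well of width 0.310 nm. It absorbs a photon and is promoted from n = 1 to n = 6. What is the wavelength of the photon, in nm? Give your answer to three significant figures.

λ = 9.05 nm

E_1 = h²/(8m_eL²) = 6.269×10^-19 J, so ΔE = (6² − 1²)E_1 = 2.194×10^-17 J.
λ = hc/ΔE = (6.626×10^-34·2.998×10^8)/2.194×10^-17 = 9.05×10^-9 m = 9.05 nm.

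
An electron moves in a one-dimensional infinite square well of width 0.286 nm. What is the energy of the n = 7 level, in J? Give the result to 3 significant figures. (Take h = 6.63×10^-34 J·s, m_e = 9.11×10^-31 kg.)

E_7 = 3.61×10^-17 J

For an infinite well E_n = n²h²/(8m_eL²), so E_1 = h²/(8m_eL²) = (6.63×10^-34)²/(8·9.11×10^-31·(2.86×10^-10 m)²) = 7.374×10^-19 J.
Then E_7 = 7²·E_1 = 49·7.374×10^-19 J = 3.61×10^-17 J.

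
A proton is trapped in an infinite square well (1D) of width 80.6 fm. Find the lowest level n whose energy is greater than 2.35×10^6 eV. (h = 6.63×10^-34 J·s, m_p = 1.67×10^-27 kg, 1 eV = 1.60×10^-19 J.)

n = 9

E_1 = h²/(8m_pL²) = 5.065×10^-15 J = 3.166×10^4 eV.
Need n² > 2.35×10^6/3.166×10^4 = 74.23, i.e. n > 8.616.
The smallest integer satisfying this is n = 9.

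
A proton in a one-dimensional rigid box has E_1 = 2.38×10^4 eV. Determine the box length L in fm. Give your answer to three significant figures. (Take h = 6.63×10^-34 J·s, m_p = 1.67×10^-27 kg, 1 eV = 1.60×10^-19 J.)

L = 93.0 fm

From E_n = n²h²/(8m_pL²), L = n·h/√(8m_pE_n).
E_1 = 2.38×10^4 eV = 3.808×10^-15 J, so L = 1·6.63×10^-34/√(8·1.67×10^-27·3.808×10^-15) = 9.30×10^-14 m = 93.0 fm.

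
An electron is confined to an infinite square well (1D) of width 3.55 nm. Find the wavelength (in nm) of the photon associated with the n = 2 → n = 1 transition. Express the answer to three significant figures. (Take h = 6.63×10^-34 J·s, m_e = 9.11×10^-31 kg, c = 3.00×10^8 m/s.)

E_1 = h²/(8m_eL²) = 4.786×10^-21 J, so ΔE = (2² − 1²)E_1 = 1.436×10^-20 J.
λ = hc/ΔE = (6.63×10^-34·3.00×10^8)/1.436×10^-20 = 1.39×10^-5 m = 1.39×10^4 nm.

λ = 1.39×10^4 nm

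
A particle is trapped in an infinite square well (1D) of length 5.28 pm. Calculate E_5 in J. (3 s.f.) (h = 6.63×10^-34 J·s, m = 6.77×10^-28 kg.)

E_5 = 7.28×10^-17 J

For an infinite well E_n = n²h²/(8mL²), so E_1 = h²/(8mL²) = (6.63×10^-34)²/(8·6.77×10^-28·(5.28×10^-12 m)²) = 2.911×10^-18 J.
Then E_5 = 5²·E_1 = 25·2.911×10^-18 J = 7.28×10^-17 J.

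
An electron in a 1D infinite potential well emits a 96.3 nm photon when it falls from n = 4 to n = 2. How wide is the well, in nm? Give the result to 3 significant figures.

The photon carries ΔE = hc/λ = 6.626×10^-34·2.998×10^8/9.63×10^-8 m = 2.063×10^-18 J.
Since ΔE = (4² − 2²)E_1, E_1 = 1.719×10^-19 J, and L = h/√(8m_eE_1) = 5.92×10^-10 m = 0.592 nm.

L = 0.592 nm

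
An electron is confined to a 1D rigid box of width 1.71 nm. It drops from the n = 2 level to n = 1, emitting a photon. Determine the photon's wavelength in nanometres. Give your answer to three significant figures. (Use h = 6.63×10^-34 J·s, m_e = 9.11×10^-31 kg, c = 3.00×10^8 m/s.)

E_1 = h²/(8m_eL²) = 2.063×10^-20 J, so ΔE = (2² − 1²)E_1 = 6.189×10^-20 J.
λ = hc/ΔE = (6.63×10^-34·3.00×10^8)/6.189×10^-20 = 3.21×10^-6 m = 3.21×10^3 nm.

λ = 3.21×10^3 nm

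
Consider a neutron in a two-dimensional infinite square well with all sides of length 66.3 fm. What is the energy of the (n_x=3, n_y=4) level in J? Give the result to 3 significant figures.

E = 1.86×10^-13 J

For a 2D rectangular well E = (h²/8m_n)·Σ n_i²/L_i² = (6.626×10^-34)²/(8·1.675×10^-27) · [3²/(66.3 fm)² + 4²/(66.3 fm)²].
Evaluating gives E = 1.86×10^-13 J.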